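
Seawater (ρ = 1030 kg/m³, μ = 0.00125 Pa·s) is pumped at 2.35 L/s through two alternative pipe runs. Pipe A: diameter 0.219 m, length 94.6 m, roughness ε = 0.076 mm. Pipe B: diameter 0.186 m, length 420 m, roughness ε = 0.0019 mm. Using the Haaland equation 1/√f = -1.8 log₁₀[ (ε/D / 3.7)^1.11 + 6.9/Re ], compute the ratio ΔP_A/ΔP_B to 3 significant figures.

ΔP_A/ΔP_B ≈ 0.105

Pipe A: V = Q/A = 0.00235/0.03767 = 0.06239 m/s; Re = 1.126e+04; ε/D = 0.000347; Haaland → f = 0.03034; ΔP_A = f(L/D)(ρV²/2) = 26.27 Pa.
Pipe B: V = Q/A = 0.00235/0.02717 = 0.08649 m/s; Re = 1.326e+04; ε/D = 1.02e-05; Haaland → f = 0.02864; ΔP_B = f(L/D)(ρV²/2) = 249.1 Pa.
ΔP_A/ΔP_B = 26.27/249.1 = 0.105.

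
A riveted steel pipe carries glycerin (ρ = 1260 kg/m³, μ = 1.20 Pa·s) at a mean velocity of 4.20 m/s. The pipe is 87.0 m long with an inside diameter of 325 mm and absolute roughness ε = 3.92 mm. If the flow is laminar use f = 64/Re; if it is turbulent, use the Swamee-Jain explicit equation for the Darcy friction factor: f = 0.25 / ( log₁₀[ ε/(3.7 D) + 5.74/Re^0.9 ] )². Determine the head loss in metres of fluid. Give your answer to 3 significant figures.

h_f ≈ 10.7 m

Reynolds number Re = ρVD/μ = 1260 · 4.2 · 0.325 / 1.2 = 1433.
Re < 2300 → laminar flow, so f = 64/Re = 64/1433 = 0.04465 (the turbulent correlation is not needed).
Darcy-Weisbach: ΔP = f(L/D)(ρV²/2) = 0.04465·(87/0.325)·(1260·4.2²/2) = 0.04465·267.7·1.111e+04 = 1.328e+05 Pa.
Head loss h_f = ΔP/(ρg) = 1.328e+05/(1260·9.81) = 10.7 m.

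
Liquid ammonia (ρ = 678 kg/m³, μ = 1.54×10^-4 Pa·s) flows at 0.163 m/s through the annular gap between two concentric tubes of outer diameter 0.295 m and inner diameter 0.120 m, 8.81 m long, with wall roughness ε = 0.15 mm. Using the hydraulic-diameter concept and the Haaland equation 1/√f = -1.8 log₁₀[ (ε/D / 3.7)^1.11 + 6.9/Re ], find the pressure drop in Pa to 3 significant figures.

ΔP ≈ 9.53 Pa

Hydraulic diameter D_h = 4A/P = D_o - D_i = 0.295 - 0.12 = 0.175 m.
Re = ρVD_h/μ = 678·0.163·0.175/0.000154 = 1.256e+05.
ε/D_h = 0.00015/0.175 = 0.000857; Haaland gives 1/√f = -1.8 log₁₀[9.23e-05+5.49e-05] = 6.898, so f = 0.02102.
ΔP = f(L/D_h)(ρV²/2) = 0.02102·8.81/0.175·9.007 = 9.53 Pa.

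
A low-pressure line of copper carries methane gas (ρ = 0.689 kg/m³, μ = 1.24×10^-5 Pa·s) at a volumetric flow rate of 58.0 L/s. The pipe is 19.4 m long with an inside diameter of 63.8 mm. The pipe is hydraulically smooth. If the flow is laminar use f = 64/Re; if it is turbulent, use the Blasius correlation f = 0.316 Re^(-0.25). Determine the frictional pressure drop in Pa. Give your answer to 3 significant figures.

ΔP ≈ 684 Pa

Q = 58.0 L/s = 58.0/1000 = 0.058 m³/s.
Cross-sectional area A = πD²/4 = π(0.0638)²/4 = 0.003197 m²; mean velocity V = Q/A = 0.058/0.003197 = 18.14 m/s.
Reynolds number Re = ρVD/μ = 0.689 · 18.14 · 0.0638 / 1.24e-05 = 6.432e+04.
Re > 4000 → turbulent. Smooth-pipe (Blasius): f = 0.316 Re^(-0.25) = 0.316/(6.432e+04)^0.25 = 0.01984.
Darcy-Weisbach: ΔP = f(L/D)(ρV²/2) = 0.01984·(19.4/0.0638)·(0.689·18.14²/2) = 0.01984·304.1·113.4 = 684.2 Pa.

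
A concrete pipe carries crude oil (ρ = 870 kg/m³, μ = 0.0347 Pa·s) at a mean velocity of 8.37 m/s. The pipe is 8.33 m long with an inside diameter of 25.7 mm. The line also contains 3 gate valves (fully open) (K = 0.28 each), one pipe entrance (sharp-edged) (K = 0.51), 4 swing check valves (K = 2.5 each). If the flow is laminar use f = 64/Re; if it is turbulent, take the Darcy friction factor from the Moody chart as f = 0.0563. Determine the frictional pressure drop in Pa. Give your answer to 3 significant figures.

ΔP ≈ 902000 Pa

Reynolds number Re = ρVD/μ = 870 · 8.37 · 0.0257 / 0.0347 = 5393.
Re > 4000 → turbulent; use the Moody-chart value f = 0.0563.
Total minor-loss coefficient ΣK = 3·0.28 + 1·0.51 + 4·2.5 = 11.3.
ΔP = [f·L/D + ΣK]·(ρV²/2) = [0.0563·8.33/0.0257 + 11.3]·(870·8.37²/2) = [18.25 + 11.3]·3.047e+04 = 9.02e+05 Pa.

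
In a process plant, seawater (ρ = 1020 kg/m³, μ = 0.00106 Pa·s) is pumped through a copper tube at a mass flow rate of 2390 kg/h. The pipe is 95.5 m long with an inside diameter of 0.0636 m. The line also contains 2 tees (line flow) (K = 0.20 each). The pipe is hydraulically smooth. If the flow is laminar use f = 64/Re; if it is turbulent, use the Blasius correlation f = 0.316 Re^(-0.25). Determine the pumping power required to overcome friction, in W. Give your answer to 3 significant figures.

ṁ = 2390 kg/h = 2390/3600 = 0.6639 kg/s.
A = πD²/4 = π(0.0636)²/4 = 0.003177 m²; mean velocity V = ṁ/(ρA) = 0.6639/(1020 · 0.003177) = 0.2049 m/s.
Reynolds number Re = ρVD/μ = 1020 · 0.2049 · 0.0636 / 0.00106 = 1.254e+04.
Re > 4000 → turbulent. Smooth-pipe (Blasius): f = 0.316 Re^(-0.25) = 0.316/(1.254e+04)^0.25 = 0.02986.
Total minor-loss coefficient ΣK = 2·0.2 = 0.4.
ΔP = [f·L/D + ΣK]·(ρV²/2) = [0.02986·95.5/0.0636 + 0.4]·(1020·0.2049²/2) = [44.84 + 0.4]·21.41 = 968.5 Pa.
Q = ṁ/ρ = 0.6639/1020 = 0.0006509 m³/s.
Pumping power P = QΔP = 0.0006509·968.5 = 0.6303 W = 0.630 W.

P ≈ 0.630 W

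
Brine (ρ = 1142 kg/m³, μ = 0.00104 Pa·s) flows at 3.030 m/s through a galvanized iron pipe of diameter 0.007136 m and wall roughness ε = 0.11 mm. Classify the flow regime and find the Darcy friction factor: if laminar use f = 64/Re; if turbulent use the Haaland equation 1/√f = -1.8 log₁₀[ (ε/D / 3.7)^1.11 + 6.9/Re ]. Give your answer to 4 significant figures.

f ≈ 0.04601

Re = ρVD/μ = 1142·3.03·0.007136/0.00104 = 2.374e+04.
Re > 4000 → turbulent. ε/D = 0.00011/0.007136 = 0.0154; Haaland: 1/√f = -1.8 log₁₀[0.00228 + 0.000291] = 4.662, so f = 0.04601.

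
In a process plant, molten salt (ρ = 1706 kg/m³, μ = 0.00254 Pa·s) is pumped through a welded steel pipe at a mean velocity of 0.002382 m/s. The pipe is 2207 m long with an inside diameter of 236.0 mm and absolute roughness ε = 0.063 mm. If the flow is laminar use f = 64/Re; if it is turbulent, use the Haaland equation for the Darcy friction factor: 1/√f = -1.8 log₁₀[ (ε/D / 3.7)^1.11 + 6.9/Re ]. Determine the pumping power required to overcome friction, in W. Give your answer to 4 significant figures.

Reynolds number Re = ρVD/μ = 1706 · 0.002382 · 0.236 / 0.00254 = 377.6.
Re < 2300 → laminar flow, so f = 64/Re = 64/377.6 = 0.1695 (the turbulent correlation is not needed).
Darcy-Weisbach: ΔP = f(L/D)(ρV²/2) = 0.1695·(2207/0.236)·(1706·0.002382²/2) = 0.1695·9352·0.00484 = 7.672 Pa.
Q = V·A = 0.002382·0.04374 = 0.0001042 m³/s.
Pumping power P = QΔP = 0.0001042·7.672 = 7.9939×10^-4 W = 7.994×10^-4 W.

P ≈ 7.994×10^-4 W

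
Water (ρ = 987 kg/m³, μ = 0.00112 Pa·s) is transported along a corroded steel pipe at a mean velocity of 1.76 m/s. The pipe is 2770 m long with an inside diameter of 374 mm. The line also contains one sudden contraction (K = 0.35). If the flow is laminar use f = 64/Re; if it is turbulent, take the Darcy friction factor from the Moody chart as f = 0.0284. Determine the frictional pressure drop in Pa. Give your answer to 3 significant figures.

Reynolds number Re = ρVD/μ = 987 · 1.76 · 0.374 / 0.00112 = 5.801e+05.
Re > 4000 → turbulent; use the Moody-chart value f = 0.0284.
Total minor-loss coefficient ΣK = 1·0.35 = 0.35.
ΔP = [f·L/D + ΣK]·(ρV²/2) = [0.0284·2770/0.374 + 0.35]·(987·1.76²/2) = [210.3 + 0.35]·1529 = 3.221e+05 Pa.

ΔP ≈ 322000 Pa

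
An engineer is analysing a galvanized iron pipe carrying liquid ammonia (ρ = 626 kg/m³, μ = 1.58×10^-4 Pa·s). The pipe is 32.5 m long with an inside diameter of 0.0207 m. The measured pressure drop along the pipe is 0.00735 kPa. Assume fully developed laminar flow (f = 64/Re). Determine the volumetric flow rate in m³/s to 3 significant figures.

For laminar flow, f = 64/Re with Re = ρVD/μ, so Darcy-Weisbach reduces to ΔP = 32μLV/D². Solving for V: V = ΔP·D²/(32μL) = 7.35·(0.0207)²/(32·0.000158·32.5) = 0.01917 m/s.
Check: Re = ρVD/μ = 626·0.01917·0.0207/0.000158 = 1572 < 2300, so the laminar assumption holds.
Q = V·A = 0.01917·(π/4·0.0207²) = 6.45e-06 m³/s = 6.45×10^-6 m³/s.

Q ≈ 6.45×10^-6 m³/s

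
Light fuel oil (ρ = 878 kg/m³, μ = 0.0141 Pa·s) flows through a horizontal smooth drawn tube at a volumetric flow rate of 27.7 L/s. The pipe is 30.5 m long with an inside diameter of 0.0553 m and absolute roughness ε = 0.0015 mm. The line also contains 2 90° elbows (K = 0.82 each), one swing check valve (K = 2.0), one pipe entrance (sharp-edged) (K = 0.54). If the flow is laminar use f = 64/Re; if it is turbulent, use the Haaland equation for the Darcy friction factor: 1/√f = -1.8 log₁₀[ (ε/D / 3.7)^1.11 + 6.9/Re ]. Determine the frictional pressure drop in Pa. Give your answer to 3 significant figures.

ΔP ≈ 949000 Pa

Q = 27.7 L/s = 27.7/1000 = 0.0277 m³/s.
Cross-sectional area A = πD²/4 = π(0.0553)²/4 = 0.002402 m²; mean velocity V = Q/A = 0.0277/0.002402 = 11.53 m/s.
Reynolds number Re = ρVD/μ = 878 · 11.53 · 0.0553 / 0.0141 = 3.971e+04.
Re > 4000 → turbulent. Relative roughness ε/D = 1.5e-06/0.0553 = 2.71e-05. Haaland: 1/√f = -1.8 log₁₀[(2.71e-05/3.7)^1.11 + 6.9/3.971e+04] = -1.8 log₁₀[2e-06 + 0.000174] = 6.759, so f = 0.02189.
Total minor-loss coefficient ΣK = 2·0.82 + 1·2 + 1·0.54 = 4.18.
ΔP = [f·L/D + ΣK]·(ρV²/2) = [0.02189·30.5/0.0553 + 4.18]·(878·11.53²/2) = [12.07 + 4.18]·5.839e+04 = 9.49e+05 Pa.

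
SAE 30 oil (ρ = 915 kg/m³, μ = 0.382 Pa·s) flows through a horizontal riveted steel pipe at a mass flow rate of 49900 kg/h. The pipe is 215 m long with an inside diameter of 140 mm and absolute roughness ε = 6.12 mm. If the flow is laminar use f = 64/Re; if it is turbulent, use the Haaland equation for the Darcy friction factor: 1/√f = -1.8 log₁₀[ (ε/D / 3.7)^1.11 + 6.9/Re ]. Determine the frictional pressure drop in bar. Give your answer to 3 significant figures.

ṁ = 49900 kg/h = 49900/3600 = 13.86 kg/s.
A = πD²/4 = π(0.14)²/4 = 0.01539 m²; mean velocity V = ṁ/(ρA) = 13.86/(915 · 0.01539) = 0.9841 m/s.
Reynolds number Re = ρVD/μ = 915 · 0.9841 · 0.14 / 0.382 = 330.
Re < 2300 → laminar flow, so f = 64/Re = 64/330 = 0.1939 (the turbulent correlation is not needed).
Darcy-Weisbach: ΔP = f(L/D)(ρV²/2) = 0.1939·(215/0.14)·(915·0.9841²/2) = 0.1939·1536·443.1 = 1.32e+05 Pa.
ΔP = 1.32e+05 Pa = 1.32 bar.

ΔP ≈ 1.32 bar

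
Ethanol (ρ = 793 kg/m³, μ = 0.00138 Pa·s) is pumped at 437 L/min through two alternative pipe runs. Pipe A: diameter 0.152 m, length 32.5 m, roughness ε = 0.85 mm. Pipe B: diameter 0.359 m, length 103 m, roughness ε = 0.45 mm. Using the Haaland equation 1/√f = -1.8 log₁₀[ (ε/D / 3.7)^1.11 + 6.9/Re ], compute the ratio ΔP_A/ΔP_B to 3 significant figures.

ΔP_A/ΔP_B ≈ 26.2

Pipe A: V = Q/A = 0.007283/0.01815 = 0.4014 m/s; Re = 3.506e+04; ε/D = 0.00559; Haaland → f = 0.03365; ΔP_A = f(L/D)(ρV²/2) = 459.6 Pa.
Pipe B: V = Q/A = 0.007283/0.1012 = 0.07195 m/s; Re = 1.484e+04; ε/D = 0.00125; Haaland → f = 0.02981; ΔP_B = f(L/D)(ρV²/2) = 17.56 Pa.
ΔP_A/ΔP_B = 459.6/17.56 = 26.2.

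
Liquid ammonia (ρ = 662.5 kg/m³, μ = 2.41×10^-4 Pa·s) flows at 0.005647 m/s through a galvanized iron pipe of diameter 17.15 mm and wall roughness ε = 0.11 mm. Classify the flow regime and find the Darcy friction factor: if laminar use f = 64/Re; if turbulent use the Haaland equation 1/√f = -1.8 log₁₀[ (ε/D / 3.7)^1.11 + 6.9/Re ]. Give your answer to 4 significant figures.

Re = ρVD/μ = 662.5·0.005647·0.01715/0.000241 = 266.2.
Re < 2300 → laminar, so f = 64/Re = 0.2404 (roughness is irrelevant in laminar flow).

f ≈ 0.2404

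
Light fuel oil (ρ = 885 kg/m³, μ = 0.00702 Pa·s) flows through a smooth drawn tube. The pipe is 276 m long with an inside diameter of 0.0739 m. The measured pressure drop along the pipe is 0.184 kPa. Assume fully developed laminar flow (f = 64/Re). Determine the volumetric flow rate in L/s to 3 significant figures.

Q ≈ 0.0695 L/s

For laminar flow, f = 64/Re with Re = ρVD/μ, so Darcy-Weisbach reduces to ΔP = 32μLV/D². Solving for V: V = ΔP·D²/(32μL) = 184·(0.0739)²/(32·0.00702·276) = 0.01621 m/s.
Check: Re = ρVD/μ = 885·0.01621·0.0739/0.00702 = 151 < 2300, so the laminar assumption holds.
Q = V·A = 0.01621·(π/4·0.0739²) = 6.952e-05 m³/s = 0.0695 L/s.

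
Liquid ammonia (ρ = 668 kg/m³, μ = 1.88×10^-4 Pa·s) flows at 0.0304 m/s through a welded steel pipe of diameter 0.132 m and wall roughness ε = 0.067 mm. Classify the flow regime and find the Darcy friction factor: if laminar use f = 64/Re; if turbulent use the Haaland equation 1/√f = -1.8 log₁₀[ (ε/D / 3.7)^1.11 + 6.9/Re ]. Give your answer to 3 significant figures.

f ≈ 0.0288

Re = ρVD/μ = 668·0.0304·0.132/0.000188 = 1.426e+04.
Re > 4000 → turbulent. ε/D = 6.7e-05/0.132 = 0.000508; Haaland: 1/√f = -1.8 log₁₀[5.16e-05 + 0.000484] = 5.888, so f = 0.02884.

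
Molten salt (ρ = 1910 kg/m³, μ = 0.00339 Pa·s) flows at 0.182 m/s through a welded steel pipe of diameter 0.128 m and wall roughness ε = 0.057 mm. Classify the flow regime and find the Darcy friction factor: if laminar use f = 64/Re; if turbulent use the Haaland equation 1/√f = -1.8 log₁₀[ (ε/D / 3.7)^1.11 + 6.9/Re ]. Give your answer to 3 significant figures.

f ≈ 0.0293

Re = ρVD/μ = 1910·0.182·0.128/0.00339 = 1.313e+04.
Re > 4000 → turbulent. ε/D = 5.7e-05/0.128 = 0.000445; Haaland: 1/√f = -1.8 log₁₀[4.46e-05 + 0.000526] = 5.839, so f = 0.02933.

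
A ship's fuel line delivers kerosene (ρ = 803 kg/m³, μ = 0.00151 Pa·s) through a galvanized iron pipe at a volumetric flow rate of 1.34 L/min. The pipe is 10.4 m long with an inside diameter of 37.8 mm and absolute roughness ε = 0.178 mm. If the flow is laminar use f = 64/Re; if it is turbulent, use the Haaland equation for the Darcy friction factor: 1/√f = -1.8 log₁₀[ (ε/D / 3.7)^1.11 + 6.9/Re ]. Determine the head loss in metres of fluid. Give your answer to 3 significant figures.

h_f ≈ 8.89×10^-4 m

Q = 1.34 L/min = 1.34/60000 = 2.233e-05 m³/s.
Cross-sectional area A = πD²/4 = π(0.0378)²/4 = 0.001122 m²; mean velocity V = Q/A = 2.233e-05/0.001122 = 0.0199 m/s.
Reynolds number Re = ρVD/μ = 803 · 0.0199 · 0.0378 / 0.00151 = 400.
Re < 2300 → laminar flow, so f = 64/Re = 64/400 = 0.16 (the turbulent correlation is not needed).
Darcy-Weisbach: ΔP = f(L/D)(ρV²/2) = 0.16·(10.4/0.0378)·(803·0.0199²/2) = 0.16·275.1·0.159 = 6.999 Pa.
Head loss h_f = ΔP/(ρg) = 6.999/(803·9.81) = 8.89×10^-4 m.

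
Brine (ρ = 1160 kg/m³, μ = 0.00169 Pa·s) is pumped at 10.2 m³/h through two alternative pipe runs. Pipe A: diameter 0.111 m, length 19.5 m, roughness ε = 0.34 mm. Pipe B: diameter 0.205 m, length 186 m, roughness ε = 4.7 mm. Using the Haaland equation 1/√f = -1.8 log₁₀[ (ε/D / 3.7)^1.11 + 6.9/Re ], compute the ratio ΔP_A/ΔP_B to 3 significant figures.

ΔP_A/ΔP_B ≈ 1.28

Pipe A: V = Q/A = 0.002833/0.009677 = 0.2928 m/s; Re = 2.231e+04; ε/D = 0.00306; Haaland → f = 0.03087; ΔP_A = f(L/D)(ρV²/2) = 269.6 Pa.
Pipe B: V = Q/A = 0.002833/0.03301 = 0.08584 m/s; Re = 1.208e+04; ε/D = 0.0229; Haaland → f = 0.05422; ΔP_B = f(L/D)(ρV²/2) = 210.3 Pa.
ΔP_A/ΔP_B = 269.6/210.3 = 1.28.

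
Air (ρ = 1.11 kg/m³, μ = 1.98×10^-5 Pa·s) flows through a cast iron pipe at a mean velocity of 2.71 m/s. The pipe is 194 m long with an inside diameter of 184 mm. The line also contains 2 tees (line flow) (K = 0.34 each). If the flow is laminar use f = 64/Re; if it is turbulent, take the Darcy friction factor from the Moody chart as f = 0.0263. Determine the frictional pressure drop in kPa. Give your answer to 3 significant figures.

Reynolds number Re = ρVD/μ = 1.11 · 2.71 · 0.184 / 1.98e-05 = 2.795e+04.
Re > 4000 → turbulent; use the Moody-chart value f = 0.0263.
Total minor-loss coefficient ΣK = 2·0.34 = 0.68.
ΔP = [f·L/D + ΣK]·(ρV²/2) = [0.0263·194/0.184 + 0.68]·(1.11·2.71²/2) = [27.73 + 0.68]·4.076 = 115.8 Pa.
ΔP = 115.8 Pa = 0.116 kPa.

ΔP ≈ 0.116 kPa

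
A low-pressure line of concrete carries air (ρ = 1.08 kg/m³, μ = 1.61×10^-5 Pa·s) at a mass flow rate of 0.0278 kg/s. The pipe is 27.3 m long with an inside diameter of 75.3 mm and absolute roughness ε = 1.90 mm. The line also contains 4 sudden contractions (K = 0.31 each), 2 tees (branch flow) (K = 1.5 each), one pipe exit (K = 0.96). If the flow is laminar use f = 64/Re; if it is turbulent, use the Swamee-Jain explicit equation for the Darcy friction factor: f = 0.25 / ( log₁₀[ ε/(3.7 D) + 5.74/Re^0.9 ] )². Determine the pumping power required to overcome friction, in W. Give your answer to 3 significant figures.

P ≈ 11.7 W

A = πD²/4 = π(0.0753)²/4 = 0.004453 m²; mean velocity V = ṁ/(ρA) = 0.0278/(1.08 · 0.004453) = 5.78 m/s.
Reynolds number Re = ρVD/μ = 1.08 · 5.78 · 0.0753 / 1.61e-05 = 2.92e+04.
Re > 4000 → turbulent. Relative roughness ε/D = 0.0019/0.0753 = 0.0252. Swamee-Jain: f = 0.25/(log₁₀[0.0252/3.7 + 5.74/2.92e+04^0.9])² = 0.25/(log₁₀[0.00682 + 0.00055])² = 0.25/(-2.133)² = 0.05497.
Total minor-loss coefficient ΣK = 4·0.31 + 2·1.5 + 1·0.96 = 5.2.
ΔP = [f·L/D + ΣK]·(ρV²/2) = [0.05497·27.3/0.0753 + 5.2]·(1.08·5.78²/2) = [19.93 + 5.2]·18.04 = 453.4 Pa.
Q = ṁ/ρ = 0.0278/1.08 = 0.02574 m³/s.
Pumping power P = QΔP = 0.02574·453.4 = 11.67 W = 11.7 W.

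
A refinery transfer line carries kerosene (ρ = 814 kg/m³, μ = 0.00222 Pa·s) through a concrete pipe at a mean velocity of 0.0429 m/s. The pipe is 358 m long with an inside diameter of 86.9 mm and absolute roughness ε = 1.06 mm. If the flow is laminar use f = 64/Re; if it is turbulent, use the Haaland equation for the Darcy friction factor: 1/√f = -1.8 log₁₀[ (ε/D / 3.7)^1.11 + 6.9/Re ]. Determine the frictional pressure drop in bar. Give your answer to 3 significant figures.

Reynolds number Re = ρVD/μ = 814 · 0.0429 · 0.0869 / 0.00222 = 1367.
Re < 2300 → laminar flow, so f = 64/Re = 64/1367 = 0.04682 (the turbulent correlation is not needed).
Darcy-Weisbach: ΔP = f(L/D)(ρV²/2) = 0.04682·(358/0.0869)·(814·0.0429²/2) = 0.04682·4120·0.749 = 144.5 Pa.
ΔP = 144.5 Pa = 0.00144 bar.

ΔP ≈ 0.00144 bar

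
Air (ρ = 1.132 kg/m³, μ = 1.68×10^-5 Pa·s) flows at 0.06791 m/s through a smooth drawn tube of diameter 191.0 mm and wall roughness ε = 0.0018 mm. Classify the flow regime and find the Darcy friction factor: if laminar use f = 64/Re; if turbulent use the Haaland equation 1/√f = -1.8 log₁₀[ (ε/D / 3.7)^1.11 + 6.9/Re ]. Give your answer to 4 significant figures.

Re = ρVD/μ = 1.132·0.06791·0.191/1.68e-05 = 874.
Re < 2300 → laminar, so f = 64/Re = 0.07323 (roughness is irrelevant in laminar flow).

f ≈ 0.07323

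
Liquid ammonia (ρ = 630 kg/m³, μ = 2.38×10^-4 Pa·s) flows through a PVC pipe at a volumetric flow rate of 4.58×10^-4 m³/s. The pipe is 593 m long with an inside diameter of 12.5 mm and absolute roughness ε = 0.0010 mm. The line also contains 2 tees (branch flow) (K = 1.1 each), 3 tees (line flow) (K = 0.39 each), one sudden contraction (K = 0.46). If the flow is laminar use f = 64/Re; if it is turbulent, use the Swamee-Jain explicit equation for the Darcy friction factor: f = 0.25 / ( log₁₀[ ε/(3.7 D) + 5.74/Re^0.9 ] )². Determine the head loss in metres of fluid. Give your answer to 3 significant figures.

h_f ≈ 597 m

Cross-sectional area A = πD²/4 = π(0.0125)²/4 = 0.0001227 m²; mean velocity V = Q/A = 0.000458/0.0001227 = 3.732 m/s.
Reynolds number Re = ρVD/μ = 630 · 3.732 · 0.0125 / 0.000238 = 1.235e+05.
Re > 4000 → turbulent. Relative roughness ε/D = 1e-06/0.0125 = 8e-05. Swamee-Jain: f = 0.25/(log₁₀[8e-05/3.7 + 5.74/1.235e+05^0.9])² = 0.25/(log₁₀[2.16e-05 + 0.00015])² = 0.25/(-3.765)² = 0.01764.
Total minor-loss coefficient ΣK = 2·1.1 + 3·0.39 + 1·0.46 = 3.83.
ΔP = [f·L/D + ΣK]·(ρV²/2) = [0.01764·593/0.0125 + 3.83]·(630·3.732²/2) = [836.6 + 3.83]·4388 = 3.688e+06 Pa.
Head loss h_f = ΔP/(ρg) = 3.688e+06/(630·9.81) = 597 m.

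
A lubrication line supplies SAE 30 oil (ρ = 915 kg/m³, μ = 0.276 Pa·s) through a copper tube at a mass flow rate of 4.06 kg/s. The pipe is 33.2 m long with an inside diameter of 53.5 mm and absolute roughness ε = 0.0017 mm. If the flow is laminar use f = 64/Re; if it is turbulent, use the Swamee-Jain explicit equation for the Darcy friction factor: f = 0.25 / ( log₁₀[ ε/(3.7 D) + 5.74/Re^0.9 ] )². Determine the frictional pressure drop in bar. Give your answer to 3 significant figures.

ΔP ≈ 2.02 bar

A = πD²/4 = π(0.0535)²/4 = 0.002248 m²; mean velocity V = ṁ/(ρA) = 4.06/(915 · 0.002248) = 1.974 m/s.
Reynolds number Re = ρVD/μ = 915 · 1.974 · 0.0535 / 0.276 = 350.1.
Re < 2300 → laminar flow, so f = 64/Re = 64/350.1 = 0.1828 (the turbulent correlation is not needed).
Darcy-Weisbach: ΔP = f(L/D)(ρV²/2) = 0.1828·(33.2/0.0535)·(915·1.974²/2) = 0.1828·620.6·1782 = 2.022e+05 Pa.
ΔP = 2.022e+05 Pa = 2.02 bar.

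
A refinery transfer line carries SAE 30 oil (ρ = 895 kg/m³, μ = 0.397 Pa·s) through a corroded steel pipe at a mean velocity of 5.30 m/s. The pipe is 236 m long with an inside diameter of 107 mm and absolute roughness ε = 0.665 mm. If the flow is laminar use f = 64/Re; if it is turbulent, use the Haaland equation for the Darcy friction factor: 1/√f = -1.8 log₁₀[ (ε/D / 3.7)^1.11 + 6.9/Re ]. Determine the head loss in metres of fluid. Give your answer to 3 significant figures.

h_f ≈ 158 m

Reynolds number Re = ρVD/μ = 895 · 5.3 · 0.107 / 0.397 = 1278.
Re < 2300 → laminar flow, so f = 64/Re = 64/1278 = 0.05006 (the turbulent correlation is not needed).
Darcy-Weisbach: ΔP = f(L/D)(ρV²/2) = 0.05006·(236/0.107)·(895·5.3²/2) = 0.05006·2206·1.257e+04 = 1.388e+06 Pa.
Head loss h_f = ΔP/(ρg) = 1.388e+06/(895·9.81) = 158 m.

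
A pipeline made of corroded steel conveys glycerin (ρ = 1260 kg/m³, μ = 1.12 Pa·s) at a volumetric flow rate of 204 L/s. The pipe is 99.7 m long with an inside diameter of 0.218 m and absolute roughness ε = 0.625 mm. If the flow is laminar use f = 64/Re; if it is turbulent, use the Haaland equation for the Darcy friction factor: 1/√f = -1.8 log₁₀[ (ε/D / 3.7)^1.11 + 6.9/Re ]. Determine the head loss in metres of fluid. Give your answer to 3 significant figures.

Q = 204 L/s = 204/1000 = 0.204 m³/s.
Cross-sectional area A = πD²/4 = π(0.218)²/4 = 0.03733 m²; mean velocity V = Q/A = 0.204/0.03733 = 5.465 m/s.
Reynolds number Re = ρVD/μ = 1260 · 5.465 · 0.218 / 1.12 = 1340.
Re < 2300 → laminar flow, so f = 64/Re = 64/1340 = 0.04775 (the turbulent correlation is not needed).
Darcy-Weisbach: ΔP = f(L/D)(ρV²/2) = 0.04775·(99.7/0.218)·(1260·5.465²/2) = 0.04775·457.3·1.882e+04 = 4.109e+05 Pa.
Head loss h_f = ΔP/(ρg) = 4.109e+05/(1260·9.81) = 33.2 m.

h_f ≈ 33.2 m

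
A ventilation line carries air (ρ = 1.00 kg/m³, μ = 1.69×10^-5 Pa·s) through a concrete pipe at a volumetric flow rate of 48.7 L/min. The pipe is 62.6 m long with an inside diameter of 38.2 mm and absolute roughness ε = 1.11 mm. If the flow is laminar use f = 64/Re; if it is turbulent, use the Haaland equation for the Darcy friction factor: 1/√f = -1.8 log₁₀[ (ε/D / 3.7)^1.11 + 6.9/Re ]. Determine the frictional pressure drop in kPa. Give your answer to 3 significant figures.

Q = 48.7 L/min = 48.7/60000 = 0.0008117 m³/s.
Cross-sectional area A = πD²/4 = π(0.0382)²/4 = 0.001146 m²; mean velocity V = Q/A = 0.0008117/0.001146 = 0.7082 m/s.
Reynolds number Re = ρVD/μ = 1 · 0.7082 · 0.0382 / 1.69e-05 = 1601.
Re < 2300 → laminar flow, so f = 64/Re = 64/1601 = 0.03998 (the turbulent correlation is not needed).
Darcy-Weisbach: ΔP = f(L/D)(ρV²/2) = 0.03998·(62.6/0.0382)·(1·0.7082²/2) = 0.03998·1639·0.2508 = 16.43 Pa.
ΔP = 16.43 Pa = 0.0164 kPa.

ΔP ≈ 0.0164 kPa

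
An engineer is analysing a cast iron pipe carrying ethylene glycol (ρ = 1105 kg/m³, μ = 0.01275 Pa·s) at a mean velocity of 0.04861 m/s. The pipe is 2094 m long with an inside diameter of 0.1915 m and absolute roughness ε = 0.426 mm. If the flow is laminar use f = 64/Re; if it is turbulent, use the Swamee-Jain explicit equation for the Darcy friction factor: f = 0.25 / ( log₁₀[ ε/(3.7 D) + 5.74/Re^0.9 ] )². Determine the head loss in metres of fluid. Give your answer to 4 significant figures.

Reynolds number Re = ρVD/μ = 1105 · 0.04861 · 0.1915 / 0.0127 = 806.8.
Re < 2300 → laminar flow, so f = 64/Re = 64/806.8 = 0.07933 (the turbulent correlation is not needed).
Darcy-Weisbach: ΔP = f(L/D)(ρV²/2) = 0.07933·(2094/0.1915)·(1105·0.04861²/2) = 0.07933·1.093e+04·1.306 = 1132 Pa.
Head loss h_f = ΔP/(ρg) = 1132/(1105·9.81) = 0.1045 m.

h_f ≈ 0.1045 m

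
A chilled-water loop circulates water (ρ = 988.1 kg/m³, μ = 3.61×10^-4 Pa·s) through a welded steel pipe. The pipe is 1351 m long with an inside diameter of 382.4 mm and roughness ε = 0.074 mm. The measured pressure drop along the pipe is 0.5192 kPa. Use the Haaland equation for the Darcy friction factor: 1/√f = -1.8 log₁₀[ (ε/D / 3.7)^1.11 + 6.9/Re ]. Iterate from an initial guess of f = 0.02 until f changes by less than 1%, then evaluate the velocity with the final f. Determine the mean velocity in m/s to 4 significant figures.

V ≈ 0.1292 m/s

Rearranging Darcy-Weisbach: V = √(2·ΔP·D/(f·L·ρ)). With ε/D = 7.4e-05/0.3824 = 0.000194, iterate starting from f = 0.02:
  f = 0.02 → V = √(2·519.2·0.3824/(0.02·1351·988.1)) = 0.122 m/s; Re = ρVD/μ = 1.276e+05; f → 0.01797
  f = 0.01797 → V = 0.1287 m/s; Re = 1.347e+05; f → 0.01782
Converged (Δf/f < 1%). With the final f = 0.01782: V = √(2·519.2·0.3824/(0.01782·1351·988.1)) = 0.1292 m/s.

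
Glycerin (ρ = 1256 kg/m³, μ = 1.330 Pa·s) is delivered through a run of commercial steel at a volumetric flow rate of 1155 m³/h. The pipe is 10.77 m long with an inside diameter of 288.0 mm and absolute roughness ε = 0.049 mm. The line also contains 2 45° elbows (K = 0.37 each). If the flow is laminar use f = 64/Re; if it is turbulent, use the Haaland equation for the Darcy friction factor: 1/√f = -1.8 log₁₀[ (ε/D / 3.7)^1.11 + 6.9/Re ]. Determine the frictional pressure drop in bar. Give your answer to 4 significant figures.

Q = 1155 m³/h = 1155/3600 = 0.3208 m³/s.
Cross-sectional area A = πD²/4 = π(0.288)²/4 = 0.06514 m²; mean velocity V = Q/A = 0.3208/0.06514 = 4.925 m/s.
Reynolds number Re = ρVD/μ = 1256 · 4.925 · 0.288 / 1.33 = 1339.
Re < 2300 → laminar flow, so f = 64/Re = 64/1339 = 0.04778 (the turbulent correlation is not needed).
Total minor-loss coefficient ΣK = 2·0.37 = 0.74.
ΔP = [f·L/D + ΣK]·(ρV²/2) = [0.04778·10.77/0.288 + 0.74]·(1256·4.925²/2) = [1.787 + 0.74]·1.523e+04 = 3.849e+04 Pa.
ΔP = 3.849e+04 Pa = 0.3849 bar.

ΔP ≈ 0.3849 bar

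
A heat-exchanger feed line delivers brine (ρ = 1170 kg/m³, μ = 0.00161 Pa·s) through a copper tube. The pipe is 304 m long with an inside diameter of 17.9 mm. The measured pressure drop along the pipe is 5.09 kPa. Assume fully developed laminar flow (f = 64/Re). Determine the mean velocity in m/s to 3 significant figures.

For laminar flow, f = 64/Re with Re = ρVD/μ, so Darcy-Weisbach reduces to ΔP = 32μLV/D². Solving for V: V = ΔP·D²/(32μL) = 5090·(0.0179)²/(32·0.00161·304) = 0.1041 m/s.
Check: Re = ρVD/μ = 1170·0.1041·0.0179/0.00161 = 1355 < 2300, so the laminar assumption holds.

V ≈ 0.104 m/s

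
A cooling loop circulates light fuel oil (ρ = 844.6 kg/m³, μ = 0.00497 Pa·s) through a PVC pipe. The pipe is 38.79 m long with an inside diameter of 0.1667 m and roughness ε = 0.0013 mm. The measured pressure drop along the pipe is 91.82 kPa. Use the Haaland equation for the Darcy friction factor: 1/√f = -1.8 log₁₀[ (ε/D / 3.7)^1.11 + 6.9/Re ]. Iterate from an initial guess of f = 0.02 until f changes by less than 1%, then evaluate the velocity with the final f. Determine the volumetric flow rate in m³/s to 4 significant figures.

Q ≈ 0.1709 m³/s

Rearranging Darcy-Weisbach: V = √(2·ΔP·D/(f·L·ρ)). With ε/D = 1.3e-06/0.1667 = 7.8e-06, iterate starting from f = 0.02:
  f = 0.02 → V = √(2·9.182e+04·0.1667/(0.02·38.79·844.6)) = 6.835 m/s; Re = ρVD/μ = 1.936e+05; f → 0.01564
  f = 0.01564 → V = 7.729 m/s; Re = 2.19e+05; f → 0.01528
  f = 0.01528 → V = 7.821 m/s; Re = 2.215e+05; f → 0.01524
Converged (Δf/f < 1%). With the final f = 0.01524: V = √(2·9.182e+04·0.1667/(0.01524·38.79·844.6)) = 7.829 m/s.
Q = V·A = 7.829·(π/4·0.1667²) = 0.1709 m³/s = 0.1709 m³/s.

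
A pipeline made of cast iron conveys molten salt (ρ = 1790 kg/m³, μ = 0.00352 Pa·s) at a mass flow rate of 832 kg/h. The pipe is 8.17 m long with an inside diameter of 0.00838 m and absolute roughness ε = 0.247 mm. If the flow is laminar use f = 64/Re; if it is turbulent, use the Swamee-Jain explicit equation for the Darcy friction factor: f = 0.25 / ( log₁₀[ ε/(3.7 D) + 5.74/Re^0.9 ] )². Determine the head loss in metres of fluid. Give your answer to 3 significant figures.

ṁ = 832 kg/h = 832/3600 = 0.2311 kg/s.
A = πD²/4 = π(0.00838)²/4 = 5.515e-05 m²; mean velocity V = ṁ/(ρA) = 0.2311/(1790 · 5.515e-05) = 2.341 m/s.
Reynolds number Re = ρVD/μ = 1790 · 2.341 · 0.00838 / 0.00352 = 9976.
Re > 4000 → turbulent. Relative roughness ε/D = 0.000247/0.00838 = 0.0295. Swamee-Jain: f = 0.25/(log₁₀[0.0295/3.7 + 5.74/9976^0.9])² = 0.25/(log₁₀[0.00797 + 0.00144])² = 0.25/(-2.026)² = 0.06088.
Darcy-Weisbach: ΔP = f(L/D)(ρV²/2) = 0.06088·(8.17/0.00838)·(1790·2.341²/2) = 0.06088·974.9·4905 = 2.911e+05 Pa.
Head loss h_f = ΔP/(ρg) = 2.911e+05/(1790·9.81) = 16.6 m.

h_f ≈ 16.6 m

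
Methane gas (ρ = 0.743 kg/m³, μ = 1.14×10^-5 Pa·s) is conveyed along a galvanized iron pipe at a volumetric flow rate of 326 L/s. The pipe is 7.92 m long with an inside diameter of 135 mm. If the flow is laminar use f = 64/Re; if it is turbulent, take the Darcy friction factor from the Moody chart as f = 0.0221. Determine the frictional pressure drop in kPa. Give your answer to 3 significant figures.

Q = 326 L/s = 326/1000 = 0.326 m³/s.
Cross-sectional area A = πD²/4 = π(0.135)²/4 = 0.01431 m²; mean velocity V = Q/A = 0.326/0.01431 = 22.78 m/s.
Reynolds number Re = ρVD/μ = 0.743 · 22.78 · 0.135 / 1.14e-05 = 2.004e+05.
Re > 4000 → turbulent; use the Moody-chart value f = 0.0221.
Darcy-Weisbach: ΔP = f(L/D)(ρV²/2) = 0.0221·(7.92/0.135)·(0.743·22.78²/2) = 0.0221·58.67·192.7 = 249.8 Pa.
ΔP = 249.8 Pa = 0.250 kPa.

ΔP ≈ 0.250 kPa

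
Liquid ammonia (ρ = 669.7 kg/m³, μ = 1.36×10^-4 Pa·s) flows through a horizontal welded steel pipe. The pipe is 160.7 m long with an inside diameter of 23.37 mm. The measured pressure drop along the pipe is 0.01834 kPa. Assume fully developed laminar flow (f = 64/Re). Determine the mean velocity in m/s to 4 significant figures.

V ≈ 0.01432 m/s

For laminar flow, f = 64/Re with Re = ρVD/μ, so Darcy-Weisbach reduces to ΔP = 32μLV/D². Solving for V: V = ΔP·D²/(32μL) = 18.34·(0.02337)²/(32·0.000136·160.7) = 0.01432 m/s.
Check: Re = ρVD/μ = 669.7·0.01432·0.02337/0.000136 = 1648 < 2300, so the laminar assumption holds.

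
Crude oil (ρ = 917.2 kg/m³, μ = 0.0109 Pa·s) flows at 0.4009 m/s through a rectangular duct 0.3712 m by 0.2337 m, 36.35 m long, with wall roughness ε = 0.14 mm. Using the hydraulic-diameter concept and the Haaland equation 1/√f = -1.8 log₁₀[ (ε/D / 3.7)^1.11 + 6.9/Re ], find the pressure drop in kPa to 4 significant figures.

ΔP ≈ 0.2966 kPa

Hydraulic diameter D_h = 4A/P = 4·(0.3712·0.2337)/(2·(0.3712+0.2337)) = 0.347/1.21 = 0.2868 m.
Re = ρVD_h/μ = 917.2·0.4009·0.2868/0.0109 = 9676.
ε/D_h = 0.00014/0.2868 = 0.000488; Haaland gives 1/√f = -1.8 log₁₀[4.94e-05+0.000713] = 5.612, so f = 0.03175.
ΔP = f(L/D_h)(ρV²/2) = 0.03175·36.35/0.2868·73.71 = 296.6 Pa.
ΔP = 0.2966 kPa.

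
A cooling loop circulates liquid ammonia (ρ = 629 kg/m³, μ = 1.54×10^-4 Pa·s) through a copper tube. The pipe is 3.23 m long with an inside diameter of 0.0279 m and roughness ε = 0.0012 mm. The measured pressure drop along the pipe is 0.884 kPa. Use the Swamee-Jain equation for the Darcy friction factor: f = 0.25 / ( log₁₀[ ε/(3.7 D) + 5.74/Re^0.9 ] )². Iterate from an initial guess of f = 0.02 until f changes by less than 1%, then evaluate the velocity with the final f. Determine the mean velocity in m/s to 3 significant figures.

Rearranging Darcy-Weisbach: V = √(2·ΔP·D/(f·L·ρ)). With ε/D = 1.2e-06/0.0279 = 4.3e-05, iterate starting from f = 0.02:
  f = 0.02 → V = √(2·884·0.0279/(0.02·3.23·629)) = 1.102 m/s; Re = ρVD/μ = 1.256e+05; f → 0.01734
  f = 0.01734 → V = 1.183 m/s; Re = 1.348e+05; f → 0.01711
  f = 0.01711 → V = 1.191 m/s; Re = 1.358e+05; f → 0.01708
Converged (Δf/f < 1%). With the final f = 0.01708: V = √(2·884·0.0279/(0.01708·3.23·629)) = 1.192 m/s.

V ≈ 1.19 m/s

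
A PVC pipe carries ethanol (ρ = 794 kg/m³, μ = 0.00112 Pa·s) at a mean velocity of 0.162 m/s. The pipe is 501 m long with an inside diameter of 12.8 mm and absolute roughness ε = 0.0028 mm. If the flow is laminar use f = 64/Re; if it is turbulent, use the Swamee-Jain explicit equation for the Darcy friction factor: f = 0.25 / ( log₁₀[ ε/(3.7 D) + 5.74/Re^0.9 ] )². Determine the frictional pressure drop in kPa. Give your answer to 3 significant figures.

Reynolds number Re = ρVD/μ = 794 · 0.162 · 0.0128 / 0.00112 = 1470.
Re < 2300 → laminar flow, so f = 64/Re = 64/1470 = 0.04354 (the turbulent correlation is not needed).
Darcy-Weisbach: ΔP = f(L/D)(ρV²/2) = 0.04354·(501/0.0128)·(794·0.162²/2) = 0.04354·3.914e+04·10.42 = 1.775e+04 Pa.
ΔP = 1.775e+04 Pa = 17.8 kPa.

ΔP ≈ 17.8 kPa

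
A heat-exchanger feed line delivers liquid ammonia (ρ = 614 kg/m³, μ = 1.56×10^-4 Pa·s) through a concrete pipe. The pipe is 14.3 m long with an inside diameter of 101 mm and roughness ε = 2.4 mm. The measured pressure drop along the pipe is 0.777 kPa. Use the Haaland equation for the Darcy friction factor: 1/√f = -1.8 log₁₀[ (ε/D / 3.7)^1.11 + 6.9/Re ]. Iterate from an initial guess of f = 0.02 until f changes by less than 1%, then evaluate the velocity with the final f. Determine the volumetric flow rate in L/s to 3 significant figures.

Rearranging Darcy-Weisbach: V = √(2·ΔP·D/(f·L·ρ)). With ε/D = 0.0024/0.101 = 0.0238, iterate starting from f = 0.02:
  f = 0.02 → V = √(2·777·0.101/(0.02·14.3·614)) = 0.9454 m/s; Re = ρVD/μ = 3.758e+05; f → 0.05221
  f = 0.05221 → V = 0.5851 m/s; Re = 2.326e+05; f → 0.05227
Converged (Δf/f < 1%). With the final f = 0.05227: V = √(2·777·0.101/(0.05227·14.3·614)) = 0.5848 m/s.
Q = V·A = 0.5848·(π/4·0.101²) = 0.004685 m³/s = 4.69 L/s.

Q ≈ 4.69 L/s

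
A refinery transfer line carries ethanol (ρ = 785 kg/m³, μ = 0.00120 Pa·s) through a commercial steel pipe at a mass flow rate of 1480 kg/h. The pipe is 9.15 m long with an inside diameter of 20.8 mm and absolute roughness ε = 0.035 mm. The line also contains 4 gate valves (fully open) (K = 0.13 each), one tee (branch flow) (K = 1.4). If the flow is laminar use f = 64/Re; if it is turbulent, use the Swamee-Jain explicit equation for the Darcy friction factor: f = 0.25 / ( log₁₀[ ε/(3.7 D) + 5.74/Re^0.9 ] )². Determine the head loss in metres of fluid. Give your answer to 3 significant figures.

ṁ = 1480 kg/h = 1480/3600 = 0.4111 kg/s.
A = πD²/4 = π(0.0208)²/4 = 0.0003398 m²; mean velocity V = ṁ/(ρA) = 0.4111/(785 · 0.0003398) = 1.541 m/s.
Reynolds number Re = ρVD/μ = 785 · 1.541 · 0.0208 / 0.0012 = 2.097e+04.
Re > 4000 → turbulent. Relative roughness ε/D = 3.5e-05/0.0208 = 0.00168. Swamee-Jain: f = 0.25/(log₁₀[0.00168/3.7 + 5.74/2.097e+04^0.9])² = 0.25/(log₁₀[0.000455 + 0.00074])² = 0.25/(-2.923)² = 0.02927.
Total minor-loss coefficient ΣK = 4·0.13 + 1·1.4 = 1.92.
ΔP = [f·L/D + ΣK]·(ρV²/2) = [0.02927·9.15/0.0208 + 1.92]·(785·1.541²/2) = [12.88 + 1.92]·932.4 = 1.379e+04 Pa.
Head loss h_f = ΔP/(ρg) = 1.379e+04/(785·9.81) = 1.79 m.

h_f ≈ 1.79 m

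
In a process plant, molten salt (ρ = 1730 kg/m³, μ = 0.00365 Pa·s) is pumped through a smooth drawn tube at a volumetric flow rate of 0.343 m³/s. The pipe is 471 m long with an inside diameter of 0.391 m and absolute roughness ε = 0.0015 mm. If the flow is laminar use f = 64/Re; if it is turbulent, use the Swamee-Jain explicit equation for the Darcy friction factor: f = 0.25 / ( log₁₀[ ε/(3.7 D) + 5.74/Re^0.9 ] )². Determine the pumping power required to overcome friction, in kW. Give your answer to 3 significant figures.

P ≈ 38.0 kW

Cross-sectional area A = πD²/4 = π(0.391)²/4 = 0.1201 m²; mean velocity V = Q/A = 0.343/0.1201 = 2.857 m/s.
Reynolds number Re = ρVD/μ = 1730 · 2.857 · 0.391 / 0.00365 = 5.294e+05.
Re > 4000 → turbulent. Relative roughness ε/D = 1.5e-06/0.391 = 3.84e-06. Swamee-Jain: f = 0.25/(log₁₀[3.84e-06/3.7 + 5.74/5.294e+05^0.9])² = 0.25/(log₁₀[1.04e-06 + 4.05e-05])² = 0.25/(-4.382)² = 0.01302.
Darcy-Weisbach: ΔP = f(L/D)(ρV²/2) = 0.01302·(471/0.391)·(1730·2.857²/2) = 0.01302·1205·7059 = 1.107e+05 Pa.
Pumping power P = QΔP = 0.343·1.107e+05 = 37980 W = 38.0 kW.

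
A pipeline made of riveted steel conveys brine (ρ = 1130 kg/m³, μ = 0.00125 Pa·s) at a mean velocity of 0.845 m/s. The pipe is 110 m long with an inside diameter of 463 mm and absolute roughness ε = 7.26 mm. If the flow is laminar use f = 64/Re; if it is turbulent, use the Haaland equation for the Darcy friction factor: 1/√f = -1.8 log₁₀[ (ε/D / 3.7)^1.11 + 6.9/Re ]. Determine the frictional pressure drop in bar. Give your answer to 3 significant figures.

Reynolds number Re = ρVD/μ = 1130 · 0.845 · 0.463 / 0.00125 = 3.537e+05.
Re > 4000 → turbulent. Relative roughness ε/D = 0.00726/0.463 = 0.0157. Haaland: 1/√f = -1.8 log₁₀[(0.0157/3.7)^1.11 + 6.9/3.537e+05] = -1.8 log₁₀[0.00232 + 1.95e-05] = 4.734, so f = 0.04461.
Darcy-Weisbach: ΔP = f(L/D)(ρV²/2) = 0.04461·(110/0.463)·(1130·0.845²/2) = 0.04461·237.6·403.4 = 4276 Pa.
ΔP = 4276 Pa = 0.0428 bar.

ΔP ≈ 0.0428 bar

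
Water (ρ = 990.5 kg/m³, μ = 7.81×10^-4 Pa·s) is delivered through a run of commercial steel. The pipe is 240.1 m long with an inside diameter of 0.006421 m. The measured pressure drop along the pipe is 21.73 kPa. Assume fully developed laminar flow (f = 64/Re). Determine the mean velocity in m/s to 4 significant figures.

For laminar flow, f = 64/Re with Re = ρVD/μ, so Darcy-Weisbach reduces to ΔP = 32μLV/D². Solving for V: V = ΔP·D²/(32μL) = 2.173e+04·(0.006421)²/(32·0.000781·240.1) = 0.1493 m/s.
Check: Re = ρVD/μ = 990.5·0.1493·0.006421/0.000781 = 1216 < 2300, so the laminar assumption holds.

V ≈ 0.1493 m/s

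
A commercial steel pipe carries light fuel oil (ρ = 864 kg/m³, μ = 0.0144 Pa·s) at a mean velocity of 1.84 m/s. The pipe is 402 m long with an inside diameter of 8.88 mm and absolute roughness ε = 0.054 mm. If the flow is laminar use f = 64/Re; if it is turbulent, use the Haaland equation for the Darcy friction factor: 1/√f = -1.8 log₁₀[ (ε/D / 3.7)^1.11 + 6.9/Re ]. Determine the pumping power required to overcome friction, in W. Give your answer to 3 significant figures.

P ≈ 493 W

Reynolds number Re = ρVD/μ = 864 · 1.84 · 0.00888 / 0.0144 = 980.4.
Re < 2300 → laminar flow, so f = 64/Re = 64/980.4 = 0.06528 (the turbulent correlation is not needed).
Darcy-Weisbach: ΔP = f(L/D)(ρV²/2) = 0.06528·(402/0.00888)·(864·1.84²/2) = 0.06528·4.527e+04·1463 = 4.322e+06 Pa.
Q = V·A = 1.84·6.193e-05 = 0.000114 m³/s.
Pumping power P = QΔP = 0.000114·4.322e+06 = 492.6 W = 493 W.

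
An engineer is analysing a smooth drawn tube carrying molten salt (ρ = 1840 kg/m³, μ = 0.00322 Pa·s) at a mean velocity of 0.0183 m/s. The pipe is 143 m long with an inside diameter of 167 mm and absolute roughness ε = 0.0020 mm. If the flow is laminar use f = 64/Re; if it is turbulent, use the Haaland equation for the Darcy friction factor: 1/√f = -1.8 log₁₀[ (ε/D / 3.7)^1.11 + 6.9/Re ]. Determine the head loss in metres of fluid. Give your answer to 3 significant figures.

h_f ≈ 5.36×10^-4 m

Reynolds number Re = ρVD/μ = 1840 · 0.0183 · 0.167 / 0.00322 = 1746.
Re < 2300 → laminar flow, so f = 64/Re = 64/1746 = 0.03665 (the turbulent correlation is not needed).
Darcy-Weisbach: ΔP = f(L/D)(ρV²/2) = 0.03665·(143/0.167)·(1840·0.0183²/2) = 0.03665·856.3·0.3081 = 9.669 Pa.
Head loss h_f = ΔP/(ρg) = 9.669/(1840·9.81) = 5.36×10^-4 m.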